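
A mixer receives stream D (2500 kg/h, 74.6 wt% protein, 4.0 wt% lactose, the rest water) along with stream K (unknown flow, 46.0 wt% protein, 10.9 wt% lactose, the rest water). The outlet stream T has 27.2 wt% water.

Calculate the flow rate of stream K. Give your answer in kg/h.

911.9 kg/h

Let K be the unknown flow. Total out = 2500 + K.
water balance: 535 + 0.431·K = 0.272·(2500 + K)
(0.431 − 0.272)·K = 0.272×2500 − 535 = 145
K = 145 / 0.159 = 911.95 kg/h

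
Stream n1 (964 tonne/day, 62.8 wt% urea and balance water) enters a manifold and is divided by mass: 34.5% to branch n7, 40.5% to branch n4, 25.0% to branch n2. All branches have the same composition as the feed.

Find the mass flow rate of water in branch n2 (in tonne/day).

89.65 tonne/day

Branch n2 total = 0.250×964 = 241 tonne/day.
water in n2 = 0.372×241 = 89.652 tonne/day.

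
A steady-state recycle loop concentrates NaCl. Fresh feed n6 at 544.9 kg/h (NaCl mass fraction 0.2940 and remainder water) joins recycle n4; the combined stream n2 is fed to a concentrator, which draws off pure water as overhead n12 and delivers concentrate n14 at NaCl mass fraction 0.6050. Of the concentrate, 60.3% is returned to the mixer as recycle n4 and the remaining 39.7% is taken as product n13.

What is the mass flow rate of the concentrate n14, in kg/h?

Overall NaCl balance (none leaves overhead): NaCl in fresh feed = NaCl in product, i.e. 544.9×0.294 = (1−0.603)·n14·0.605.
n14 = 160.2/(0.605×0.397) = 666.99 kg/h.

667 kg/h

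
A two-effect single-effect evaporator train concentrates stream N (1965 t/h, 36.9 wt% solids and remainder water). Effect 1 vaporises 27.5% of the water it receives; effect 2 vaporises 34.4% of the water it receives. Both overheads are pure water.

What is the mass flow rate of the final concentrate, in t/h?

water in feed = 1965×0.631 = 1239.9 t/h.
After stage 1: water left = (1−0.275)×1239.9 = 898.94; stream total = 1624 t/h.
After stage 2: water left = (1−0.344)×898.94 = 589.7; final concentrate = 1314.8 t/h.

1315 t/h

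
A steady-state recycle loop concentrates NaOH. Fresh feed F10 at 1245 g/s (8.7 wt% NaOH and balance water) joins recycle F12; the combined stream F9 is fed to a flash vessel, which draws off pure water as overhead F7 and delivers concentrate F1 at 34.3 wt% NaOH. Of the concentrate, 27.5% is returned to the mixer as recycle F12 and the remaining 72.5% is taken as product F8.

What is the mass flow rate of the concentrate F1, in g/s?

435.6 g/s

Overall NaOH balance (none leaves overhead): NaOH in fresh feed = NaOH in product, i.e. 1245×0.087 = (1−0.275)·F1·0.343.
F1 = 108.31/(0.343×0.725) = 435.57 g/s.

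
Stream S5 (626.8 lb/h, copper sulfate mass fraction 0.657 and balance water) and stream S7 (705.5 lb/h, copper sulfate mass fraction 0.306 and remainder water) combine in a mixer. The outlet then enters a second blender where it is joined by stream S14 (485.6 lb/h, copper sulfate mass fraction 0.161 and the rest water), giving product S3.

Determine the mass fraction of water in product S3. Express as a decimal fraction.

Overall, product flow = 1817.9 lb/h.
water in = 626.8×0.343 + 705.5×0.694 + 485.6×0.839 = 1112 lb/h.
water fraction in S3 = 0.612.

0.612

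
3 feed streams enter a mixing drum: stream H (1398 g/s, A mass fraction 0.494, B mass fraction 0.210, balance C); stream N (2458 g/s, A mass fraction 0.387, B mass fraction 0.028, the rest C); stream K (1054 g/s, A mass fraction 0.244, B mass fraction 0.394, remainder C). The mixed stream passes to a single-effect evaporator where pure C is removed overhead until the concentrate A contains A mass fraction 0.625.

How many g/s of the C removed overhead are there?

A entering = 1398×0.494 + 2458×0.387 + 1054×0.244 = 1899 g/s.
All A reports to A, so A = 1899/0.625 = 3038.5 g/s.
Total feed = 4910 g/s; overhead = 4910 − 3038.5 = 1871.5 g/s.

1872 g/s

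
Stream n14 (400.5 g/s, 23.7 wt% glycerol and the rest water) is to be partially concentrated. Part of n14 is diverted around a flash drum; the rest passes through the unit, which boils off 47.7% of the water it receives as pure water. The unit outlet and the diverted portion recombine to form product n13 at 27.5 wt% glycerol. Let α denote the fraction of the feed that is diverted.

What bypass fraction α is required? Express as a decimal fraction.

All 400.5×0.237 = 94.918 g/s of glycerol reaches n13, so n13 = 94.918/0.275 = 345.16 g/s and vapour = 55.342 g/s.
The evaporator receives (1−α)·400.5 of feed at 0.763 water and removes 0.477 of that water:
0.477×0.763×(1−α)×400.5 = 55.342
(1−α) = 55.342/145.76 = 0.3797;  α = 0.6203.

0.620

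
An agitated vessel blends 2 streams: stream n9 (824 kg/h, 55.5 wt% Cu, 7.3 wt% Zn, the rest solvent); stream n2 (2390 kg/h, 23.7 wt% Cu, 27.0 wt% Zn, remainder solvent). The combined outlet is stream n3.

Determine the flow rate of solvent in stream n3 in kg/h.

solvent out = solvent in = 824×0.372 + 2390×0.493 = 1484.8 kg/h.

1485 kg/h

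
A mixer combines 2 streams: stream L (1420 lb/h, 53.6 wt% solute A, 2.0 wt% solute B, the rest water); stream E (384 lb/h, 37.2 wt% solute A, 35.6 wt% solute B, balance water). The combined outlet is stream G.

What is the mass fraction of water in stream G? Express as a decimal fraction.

Total flow out = 1420 + 384 = 1804 lb/h.
water in = 1420×0.444 + 384×0.272 = 734.93 lb/h.
water mass fraction in G = 734.93/1804 = 0.407.

0.407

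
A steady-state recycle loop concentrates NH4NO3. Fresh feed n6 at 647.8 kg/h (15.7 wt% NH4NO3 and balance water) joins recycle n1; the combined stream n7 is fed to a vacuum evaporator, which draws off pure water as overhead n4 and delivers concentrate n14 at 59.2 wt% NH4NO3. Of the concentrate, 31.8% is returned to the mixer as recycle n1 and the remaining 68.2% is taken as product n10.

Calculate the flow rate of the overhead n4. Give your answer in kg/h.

476 kg/h

Overall NH4NO3 balance (none leaves overhead): NH4NO3 in fresh feed = NH4NO3 in product, i.e. 647.8×0.157 = (1−0.318)·n14·0.592.
n14 = 101.7/(0.592×0.682) = 251.9 kg/h.
Recycle n1 = 0.318×251.9 = 80.105 kg/h.
Combined feed n7 = 647.8 + 80.105 = 727.91 kg/h.
Overhead n4 = n7 − n14 = 727.91 − 251.9 = 476 kg/h.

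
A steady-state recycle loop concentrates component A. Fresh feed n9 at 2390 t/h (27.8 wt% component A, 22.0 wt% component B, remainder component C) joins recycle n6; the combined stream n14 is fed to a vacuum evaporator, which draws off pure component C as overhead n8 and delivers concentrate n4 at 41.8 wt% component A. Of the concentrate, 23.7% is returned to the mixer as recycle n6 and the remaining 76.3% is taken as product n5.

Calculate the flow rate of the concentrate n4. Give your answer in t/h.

Overall component A balance (none leaves overhead): component A in fresh feed = component A in product, i.e. 2390×0.278 = (1−0.237)·n4·0.418.
n4 = 664.42/(0.418×0.763) = 2083.3 t/h.

2083 t/h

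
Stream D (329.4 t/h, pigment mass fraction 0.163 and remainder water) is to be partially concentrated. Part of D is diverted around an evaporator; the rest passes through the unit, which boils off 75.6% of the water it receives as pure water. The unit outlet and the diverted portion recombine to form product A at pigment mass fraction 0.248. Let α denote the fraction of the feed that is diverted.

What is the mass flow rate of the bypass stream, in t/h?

All 329.4×0.163 = 53.692 t/h of pigment reaches A, so A = 53.692/0.248 = 216.5 t/h and vapour = 112.9 t/h.
The evaporator receives (1−α)·329.4 of feed at 0.837 water and removes 0.756 of that water:
0.756×0.837×(1−α)×329.4 = 112.9
(1−α) = 112.9/208.44 = 0.5417;  α = 0.4583.
Bypass flow = 0.4583×329.4 = 150.98 t/h.

151 t/h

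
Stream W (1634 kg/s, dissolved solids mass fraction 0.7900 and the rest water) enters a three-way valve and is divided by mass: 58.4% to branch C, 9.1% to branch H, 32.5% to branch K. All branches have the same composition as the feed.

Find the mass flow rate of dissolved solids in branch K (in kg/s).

419.5 kg/s

Branch K total = 0.325×1634 = 531.05 kg/s.
dissolved solids in K = 0.790×531.05 = 419.53 kg/s.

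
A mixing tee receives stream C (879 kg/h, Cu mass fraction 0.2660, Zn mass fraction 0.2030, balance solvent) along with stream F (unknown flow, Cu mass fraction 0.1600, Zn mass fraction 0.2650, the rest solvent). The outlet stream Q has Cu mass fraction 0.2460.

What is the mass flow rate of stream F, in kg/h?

Let F be the unknown flow. Total out = 879 + F.
Cu balance: 233.81 + 0.160·F = 0.246·(879 + F)
(0.160 − 0.246)·F = 0.246×879 − 233.81 = -17.58
F = -17.58 / -0.086 = 204.42 kg/h

204.4 kg/h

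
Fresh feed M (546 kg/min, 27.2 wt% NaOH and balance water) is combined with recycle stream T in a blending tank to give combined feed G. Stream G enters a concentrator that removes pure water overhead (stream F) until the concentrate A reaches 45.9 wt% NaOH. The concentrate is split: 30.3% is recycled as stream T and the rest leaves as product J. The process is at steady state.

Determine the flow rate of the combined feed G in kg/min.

Overall NaOH balance (none leaves overhead): NaOH in fresh feed = NaOH in product, i.e. 546×0.272 = (1−0.303)·A·0.459.
A = 148.51/(0.459×0.697) = 464.21 kg/min.
Recycle T = 0.303×464.21 = 140.66 kg/min.
Combined feed G = 546 + 140.66 = 686.66 kg/min.

686.7 kg/min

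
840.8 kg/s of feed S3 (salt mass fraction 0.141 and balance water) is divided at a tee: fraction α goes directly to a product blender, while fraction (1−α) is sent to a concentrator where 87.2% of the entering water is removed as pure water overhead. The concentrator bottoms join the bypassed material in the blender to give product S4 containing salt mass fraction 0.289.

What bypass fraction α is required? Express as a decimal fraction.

All 840.8×0.141 = 118.55 kg/s of salt reaches S4, so S4 = 118.55/0.289 = 410.22 kg/s and vapour = 430.58 kg/s.
The evaporator receives (1−α)·840.8 of feed at 0.859 water and removes 0.872 of that water:
0.872×0.859×(1−α)×840.8 = 430.58
(1−α) = 430.58/629.8 = 0.6837;  α = 0.3163.

0.316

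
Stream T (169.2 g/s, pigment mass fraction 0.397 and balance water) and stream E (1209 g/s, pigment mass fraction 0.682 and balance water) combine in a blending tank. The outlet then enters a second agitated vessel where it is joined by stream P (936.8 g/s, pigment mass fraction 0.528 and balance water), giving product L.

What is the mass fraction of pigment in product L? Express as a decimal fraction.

0.599

Overall, product flow = 2315 g/s.
pigment in = 169.2×0.397 + 1209×0.682 + 936.8×0.528 = 1386.3 g/s.
pigment fraction in L = 0.599.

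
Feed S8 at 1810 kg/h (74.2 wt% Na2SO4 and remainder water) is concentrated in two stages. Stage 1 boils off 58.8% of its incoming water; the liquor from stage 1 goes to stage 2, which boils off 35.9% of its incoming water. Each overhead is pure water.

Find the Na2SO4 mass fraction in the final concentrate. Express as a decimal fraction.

0.916

water in feed = 1810×0.258 = 466.98 kg/h.
After stage 1: water left = (1−0.588)×466.98 = 192.4; stream total = 1535.4 kg/h.
After stage 2: water left = (1−0.359)×192.4 = 123.33; final concentrate = 1466.3 kg/h.
Na2SO4 fraction = 1343/1466.3 = 0.916.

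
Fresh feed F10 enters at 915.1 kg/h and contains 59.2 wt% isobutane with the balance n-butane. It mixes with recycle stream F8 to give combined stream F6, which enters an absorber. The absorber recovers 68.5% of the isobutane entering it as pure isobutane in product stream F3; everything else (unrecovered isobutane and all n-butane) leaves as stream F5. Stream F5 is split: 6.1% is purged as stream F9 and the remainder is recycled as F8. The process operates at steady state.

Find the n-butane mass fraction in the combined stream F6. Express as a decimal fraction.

n-butane enters only via F10 and leaves only via the purge: 915.1×0.408 = 0.061×(n-butane in F5), and the absorber passes all n-butane, so n-butane in F6 = n-butane in F5 = 6120.7 kg/h.
isobutane in F6: m_A = 915.1×0.592 + (1−0.061)·(1−0.685)·m_A, so m_A = 541.74/0.7042 = 769.28 kg/h.
F6 = 769.28 + 6120.7 = 6889.9 kg/h.
n-butane fraction in F6 = 6120.7/6889.9 = 0.888.

0.888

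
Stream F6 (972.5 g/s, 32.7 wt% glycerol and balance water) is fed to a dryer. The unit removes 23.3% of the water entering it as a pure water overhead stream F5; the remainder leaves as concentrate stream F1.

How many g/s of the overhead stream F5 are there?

152.5 g/s

water entering = 972.5×0.673 = 654.49 g/s; overhead removed = 0.233×654.49 = 152.5 g/s.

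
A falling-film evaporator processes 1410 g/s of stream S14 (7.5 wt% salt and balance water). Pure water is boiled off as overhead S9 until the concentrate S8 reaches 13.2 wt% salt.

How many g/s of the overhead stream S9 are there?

608.9 g/s

salt is conserved: 1410×0.075 = 105.75 g/s all reports to the concentrate.
Concentrate = 105.75/(target fraction) = 801.14 g/s.
Overhead = 1410 − 801.14 = 608.86 g/s.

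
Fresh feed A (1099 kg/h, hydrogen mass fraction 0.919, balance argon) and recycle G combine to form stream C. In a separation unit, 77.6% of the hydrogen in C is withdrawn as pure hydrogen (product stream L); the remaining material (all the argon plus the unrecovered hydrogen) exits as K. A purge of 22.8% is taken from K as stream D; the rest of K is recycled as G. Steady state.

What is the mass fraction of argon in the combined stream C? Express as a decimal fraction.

argon enters only via A and leaves only via the purge: 1099×0.081 = 0.228×(argon in K), and the separation unit passes all argon, so argon in C = argon in K = 390.43 kg/h.
hydrogen in C: m_A = 1099×0.919 + (1−0.228)·(1−0.776)·m_A, so m_A = 1010/0.8271 = 1221.2 kg/h.
C = 1221.2 + 390.43 = 1611.6 kg/h.
argon fraction in C = 390.43/1611.6 = 0.242.

0.242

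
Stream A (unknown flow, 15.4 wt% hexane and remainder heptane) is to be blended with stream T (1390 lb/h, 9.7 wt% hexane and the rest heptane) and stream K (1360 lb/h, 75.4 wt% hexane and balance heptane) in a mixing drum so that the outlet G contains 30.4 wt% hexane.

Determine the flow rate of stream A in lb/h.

2162 lb/h

Let A be the unknown flow. Total out = 2750 + A.
hexane balance: 1160.3 + 0.154·A = 0.304·(2750 + A)
(0.154 − 0.304)·A = 0.304×2750 − 1160.3 = -324.27
A = -324.27 / -0.150 = 2161.8 lb/h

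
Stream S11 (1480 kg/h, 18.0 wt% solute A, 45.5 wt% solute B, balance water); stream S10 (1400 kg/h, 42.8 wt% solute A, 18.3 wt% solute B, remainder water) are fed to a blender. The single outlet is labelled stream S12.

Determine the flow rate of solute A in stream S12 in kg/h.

solute A out = solute A in = 1480×0.180 + 1400×0.428 = 865.6 kg/h.

865.6 kg/h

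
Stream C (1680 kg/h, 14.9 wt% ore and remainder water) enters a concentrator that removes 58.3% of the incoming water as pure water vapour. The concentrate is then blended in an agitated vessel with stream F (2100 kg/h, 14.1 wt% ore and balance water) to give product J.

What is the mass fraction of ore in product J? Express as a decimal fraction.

0.185

Vapour removed = 0.583×0.851×1680 = 833.5 kg/h; concentrate = 846.5 kg/h.
ore reaching the mixer = 250.32 (from concentrate) + 2100×0.141 = 546.42 kg/h.
Product flow = 846.5 + 2100 = 2946.5 kg/h; ore fraction = 0.185.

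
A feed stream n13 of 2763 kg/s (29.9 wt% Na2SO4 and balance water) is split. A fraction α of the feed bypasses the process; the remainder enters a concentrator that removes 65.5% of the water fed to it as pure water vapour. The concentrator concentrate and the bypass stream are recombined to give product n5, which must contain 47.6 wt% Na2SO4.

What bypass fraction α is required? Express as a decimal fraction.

0.190

All 2763×0.299 = 826.14 kg/s of Na2SO4 reaches n5, so n5 = 826.14/0.476 = 1735.6 kg/s and vapour = 1027.4 kg/s.
The evaporator receives (1−α)·2763 of feed at 0.701 water and removes 0.655 of that water:
0.655×0.701×(1−α)×2763 = 1027.4
(1−α) = 1027.4/1268.6 = 0.8099;  α = 0.1901.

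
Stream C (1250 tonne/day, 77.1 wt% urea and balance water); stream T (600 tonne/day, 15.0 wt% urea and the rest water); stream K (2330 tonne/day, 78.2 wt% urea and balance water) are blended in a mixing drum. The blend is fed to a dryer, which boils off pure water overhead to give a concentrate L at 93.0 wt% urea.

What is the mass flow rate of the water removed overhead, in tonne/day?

1088 tonne/day

urea entering = 1250×0.771 + 600×0.150 + 2330×0.782 = 2875.8 tonne/day.
All urea reports to L, so L = 2875.8/0.930 = 3092.3 tonne/day.
Total feed = 4180 tonne/day; overhead = 4180 − 3092.3 = 1087.7 tonne/day.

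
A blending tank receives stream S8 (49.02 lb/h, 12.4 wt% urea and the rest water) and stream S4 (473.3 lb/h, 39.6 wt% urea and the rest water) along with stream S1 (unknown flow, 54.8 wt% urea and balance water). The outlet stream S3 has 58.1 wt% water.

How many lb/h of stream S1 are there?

196.5 lb/h

Let S1 be the unknown flow. Total out = 522.32 + S1.
water balance: 328.81 + 0.452·S1 = 0.581·(522.32 + S1)
(0.452 − 0.581)·S1 = 0.581×522.32 − 328.81 = -25.347
S1 = -25.347 / -0.129 = 196.49 lb/h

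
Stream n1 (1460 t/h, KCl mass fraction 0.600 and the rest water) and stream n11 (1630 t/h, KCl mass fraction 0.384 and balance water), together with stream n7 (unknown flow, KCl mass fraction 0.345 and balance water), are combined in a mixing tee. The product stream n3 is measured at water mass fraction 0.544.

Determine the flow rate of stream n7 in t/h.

836.8 t/h

Let n7 be the unknown flow. Total out = 3090 + n7.
water balance: 1588.1 + 0.655·n7 = 0.544·(3090 + n7)
(0.655 − 0.544)·n7 = 0.544×3090 − 1588.1 = 92.88
n7 = 92.88 / 0.111 = 836.76 t/h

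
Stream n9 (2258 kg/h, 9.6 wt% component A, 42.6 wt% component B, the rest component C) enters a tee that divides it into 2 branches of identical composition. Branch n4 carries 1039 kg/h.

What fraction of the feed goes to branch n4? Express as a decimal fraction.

Fraction to n4 = 1039/2258 = 0.4601.

0.460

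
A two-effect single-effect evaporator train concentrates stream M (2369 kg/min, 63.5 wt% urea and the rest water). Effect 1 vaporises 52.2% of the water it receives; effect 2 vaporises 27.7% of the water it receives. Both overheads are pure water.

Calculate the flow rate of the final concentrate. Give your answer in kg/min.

water in feed = 2369×0.365 = 864.68 kg/min.
After stage 1: water left = (1−0.522)×864.68 = 413.32; stream total = 1917.6 kg/min.
After stage 2: water left = (1−0.277)×413.32 = 298.83; final concentrate = 1803.1 kg/min.

1803 kg/min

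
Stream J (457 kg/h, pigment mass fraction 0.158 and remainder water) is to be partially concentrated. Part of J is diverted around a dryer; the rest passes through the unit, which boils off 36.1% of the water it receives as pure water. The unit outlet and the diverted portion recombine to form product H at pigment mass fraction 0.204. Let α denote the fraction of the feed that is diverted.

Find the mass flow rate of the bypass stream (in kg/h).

118 kg/h

All 457×0.158 = 72.206 kg/h of pigment reaches H, so H = 72.206/0.204 = 353.95 kg/h and vapour = 103.05 kg/h.
The evaporator receives (1−α)·457 of feed at 0.842 water and removes 0.361 of that water:
0.361×0.842×(1−α)×457 = 103.05
(1−α) = 103.05/138.91 = 0.7418;  α = 0.2582.
Bypass flow = 0.2582×457 = 117.98 kg/h.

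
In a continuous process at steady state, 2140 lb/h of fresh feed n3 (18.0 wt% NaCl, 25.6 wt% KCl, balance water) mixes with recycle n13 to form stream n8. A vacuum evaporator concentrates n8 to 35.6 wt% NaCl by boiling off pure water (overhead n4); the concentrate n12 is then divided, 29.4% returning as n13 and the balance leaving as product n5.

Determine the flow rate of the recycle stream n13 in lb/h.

Overall NaCl balance (none leaves overhead): NaCl in fresh feed = NaCl in product, i.e. 2140×0.180 = (1−0.294)·n12·0.356.
n12 = 385.2/(0.356×0.706) = 1532.6 lb/h.
Recycle n13 = 0.294×1532.6 = 450.59 lb/h.

450.6 lb/h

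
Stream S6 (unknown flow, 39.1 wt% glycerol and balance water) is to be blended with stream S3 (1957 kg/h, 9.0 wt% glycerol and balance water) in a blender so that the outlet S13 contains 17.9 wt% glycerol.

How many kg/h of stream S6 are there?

Let S6 be the unknown flow. Total out = 1957 + S6.
glycerol balance: 176.13 + 0.391·S6 = 0.179·(1957 + S6)
(0.391 − 0.179)·S6 = 0.179×1957 − 176.13 = 174.17
S6 = 174.17 / 0.212 = 821.57 kg/h

821.6 kg/h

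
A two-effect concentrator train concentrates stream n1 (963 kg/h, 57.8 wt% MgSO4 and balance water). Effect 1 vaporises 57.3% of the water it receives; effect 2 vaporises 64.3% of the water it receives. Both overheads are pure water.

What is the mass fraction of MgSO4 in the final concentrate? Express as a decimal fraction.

water in feed = 963×0.422 = 406.39 kg/h.
After stage 1: water left = (1−0.573)×406.39 = 173.53; stream total = 730.14 kg/h.
After stage 2: water left = (1−0.643)×173.53 = 61.949; final concentrate = 618.56 kg/h.
MgSO4 fraction = 556.61/618.56 = 0.900.

0.900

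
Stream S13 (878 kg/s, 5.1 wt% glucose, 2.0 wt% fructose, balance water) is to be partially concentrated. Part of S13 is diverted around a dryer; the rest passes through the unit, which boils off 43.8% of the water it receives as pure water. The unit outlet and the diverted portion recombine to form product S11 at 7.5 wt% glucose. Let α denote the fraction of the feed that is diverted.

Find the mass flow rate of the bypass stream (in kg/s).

187.5 kg/s

All 878×0.051 = 44.778 kg/s of glucose reaches S11, so S11 = 44.778/0.075 = 597.04 kg/s and vapour = 280.96 kg/s.
The evaporator receives (1−α)·878 of feed at 0.929 water and removes 0.438 of that water:
0.438×0.929×(1−α)×878 = 280.96
(1−α) = 280.96/357.26 = 0.7864;  α = 0.2136.
Bypass flow = 0.2136×878 = 187.51 kg/s.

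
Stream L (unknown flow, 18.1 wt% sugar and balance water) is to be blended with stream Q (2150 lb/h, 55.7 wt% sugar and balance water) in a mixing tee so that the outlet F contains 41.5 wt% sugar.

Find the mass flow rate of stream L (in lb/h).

1305 lb/h

Let L be the unknown flow. Total out = 2150 + L.
sugar balance: 1197.6 + 0.181·L = 0.415·(2150 + L)
(0.181 − 0.415)·L = 0.415×2150 − 1197.6 = -305.3
L = -305.3 / -0.234 = 1304.7 lb/h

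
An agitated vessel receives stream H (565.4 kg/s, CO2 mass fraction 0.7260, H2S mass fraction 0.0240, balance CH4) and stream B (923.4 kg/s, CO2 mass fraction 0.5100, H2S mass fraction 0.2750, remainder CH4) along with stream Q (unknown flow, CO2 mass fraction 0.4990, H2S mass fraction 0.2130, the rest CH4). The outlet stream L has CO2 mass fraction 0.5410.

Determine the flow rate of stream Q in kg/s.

Let Q be the unknown flow. Total out = 1488.8 + Q.
CO2 balance: 881.41 + 0.499·Q = 0.541·(1488.8 + Q)
(0.499 − 0.541)·Q = 0.541×1488.8 − 881.41 = -75.974
Q = -75.974 / -0.042 = 1808.9 kg/s

1809 kg/s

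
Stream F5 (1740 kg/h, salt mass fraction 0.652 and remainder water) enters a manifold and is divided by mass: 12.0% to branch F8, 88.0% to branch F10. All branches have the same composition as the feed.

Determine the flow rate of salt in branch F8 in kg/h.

Branch F8 total = 0.120×1740 = 208.8 kg/h.
salt in F8 = 0.652×208.8 = 136.14 kg/h.

136.1 kg/h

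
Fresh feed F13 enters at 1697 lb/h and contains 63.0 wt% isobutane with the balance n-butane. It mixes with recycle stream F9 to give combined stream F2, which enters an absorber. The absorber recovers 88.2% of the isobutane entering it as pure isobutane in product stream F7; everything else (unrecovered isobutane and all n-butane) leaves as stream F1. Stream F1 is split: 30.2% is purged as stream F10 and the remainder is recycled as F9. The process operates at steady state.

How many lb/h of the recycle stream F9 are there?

n-butane enters only via F13 and leaves only via the purge: 1697×0.370 = 0.302×(n-butane in F1), and the absorber passes all n-butane, so n-butane in F2 = n-butane in F1 = 2079.1 lb/h.
isobutane in F2: m_A = 1697×0.630 + (1−0.302)·(1−0.882)·m_A, so m_A = 1069.1/0.9176 = 1165.1 lb/h.
F1 = (1−0.882)×1165.1 + 2079.1 = 2216.6 lb/h.
Recycle F9 = (1−0.302)×2216.6 = 1547.2 lb/h.

1547 lb/h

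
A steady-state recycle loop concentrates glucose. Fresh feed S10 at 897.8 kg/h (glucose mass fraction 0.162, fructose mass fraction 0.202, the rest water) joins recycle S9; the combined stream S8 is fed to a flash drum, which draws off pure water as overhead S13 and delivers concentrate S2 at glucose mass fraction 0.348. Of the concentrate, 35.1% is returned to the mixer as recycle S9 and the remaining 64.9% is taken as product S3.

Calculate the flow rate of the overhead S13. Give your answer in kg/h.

479.9 kg/h

Overall glucose balance (none leaves overhead): glucose in fresh feed = glucose in product, i.e. 897.8×0.162 = (1−0.351)·S2·0.348.
S2 = 145.44/(0.348×0.649) = 643.98 kg/h.
Recycle S9 = 0.351×643.98 = 226.04 kg/h.
Combined feed S8 = 897.8 + 226.04 = 1123.8 kg/h.
Overhead S13 = S8 − S2 = 1123.8 − 643.98 = 479.86 kg/h.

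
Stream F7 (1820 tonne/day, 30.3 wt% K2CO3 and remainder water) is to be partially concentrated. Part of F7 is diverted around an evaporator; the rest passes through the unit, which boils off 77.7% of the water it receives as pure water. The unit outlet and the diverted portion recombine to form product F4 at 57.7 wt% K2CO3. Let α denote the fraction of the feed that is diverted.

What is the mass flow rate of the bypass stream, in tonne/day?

224.1 tonne/day

All 1820×0.303 = 551.46 tonne/day of K2CO3 reaches F4, so F4 = 551.46/0.577 = 955.74 tonne/day and vapour = 864.26 tonne/day.
The evaporator receives (1−α)·1820 of feed at 0.697 water and removes 0.777 of that water:
0.777×0.697×(1−α)×1820 = 864.26
(1−α) = 864.26/985.66 = 0.8768;  α = 0.1232.
Bypass flow = 0.1232×1820 = 224.15 tonne/day.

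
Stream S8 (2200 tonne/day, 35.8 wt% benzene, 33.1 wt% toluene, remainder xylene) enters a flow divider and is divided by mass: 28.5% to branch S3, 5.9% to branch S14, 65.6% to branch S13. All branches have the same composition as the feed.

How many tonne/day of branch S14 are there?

129.8 tonne/day

Branch S14 flow = 0.059×2200 = 129.8 tonne/day.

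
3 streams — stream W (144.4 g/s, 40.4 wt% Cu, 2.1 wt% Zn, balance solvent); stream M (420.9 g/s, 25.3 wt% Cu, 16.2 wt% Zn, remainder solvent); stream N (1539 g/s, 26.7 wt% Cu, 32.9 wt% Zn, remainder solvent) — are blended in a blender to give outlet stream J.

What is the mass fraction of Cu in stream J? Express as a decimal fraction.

0.274

Total flow out = 144.4 + 420.9 + 1539 = 2104.3 g/s.
Cu in = 144.4×0.404 + 420.9×0.253 + 1539×0.267 = 575.74 g/s.
Cu mass fraction in J = 575.74/2104.3 = 0.274.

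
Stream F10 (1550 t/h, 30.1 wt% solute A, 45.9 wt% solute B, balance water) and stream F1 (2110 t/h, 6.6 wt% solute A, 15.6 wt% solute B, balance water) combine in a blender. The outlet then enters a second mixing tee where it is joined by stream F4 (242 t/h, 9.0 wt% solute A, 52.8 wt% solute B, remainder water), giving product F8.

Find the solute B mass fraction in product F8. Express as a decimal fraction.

0.2994

Overall, product flow = 3902 t/h.
solute B in = 1550×0.459 + 2110×0.156 + 242×0.528 = 1168.4 t/h.
solute B fraction in F8 = 0.2994.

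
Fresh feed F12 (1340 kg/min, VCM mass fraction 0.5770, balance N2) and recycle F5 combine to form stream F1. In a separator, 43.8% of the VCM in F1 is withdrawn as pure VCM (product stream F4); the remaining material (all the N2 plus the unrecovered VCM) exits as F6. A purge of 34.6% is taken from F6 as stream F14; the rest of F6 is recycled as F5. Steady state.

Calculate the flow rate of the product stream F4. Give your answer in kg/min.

535.5 kg/min

VCM in F1: m_A = 1340×0.577 + (1−0.346)·(1−0.438)·m_A, so m_A = 773.18/0.6325 = 1222.5 kg/min.
Product F4 = 0.438×1222.5 = 535.46 kg/min.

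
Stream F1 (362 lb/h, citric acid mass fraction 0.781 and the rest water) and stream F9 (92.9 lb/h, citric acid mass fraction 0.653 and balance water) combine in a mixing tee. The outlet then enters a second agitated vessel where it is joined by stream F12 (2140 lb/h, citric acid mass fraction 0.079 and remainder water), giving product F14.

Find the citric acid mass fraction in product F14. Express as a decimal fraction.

0.197

Overall, product flow = 2594.9 lb/h.
citric acid in = 362×0.781 + 92.9×0.653 + 2140×0.079 = 512.45 lb/h.
citric acid fraction in F14 = 0.197.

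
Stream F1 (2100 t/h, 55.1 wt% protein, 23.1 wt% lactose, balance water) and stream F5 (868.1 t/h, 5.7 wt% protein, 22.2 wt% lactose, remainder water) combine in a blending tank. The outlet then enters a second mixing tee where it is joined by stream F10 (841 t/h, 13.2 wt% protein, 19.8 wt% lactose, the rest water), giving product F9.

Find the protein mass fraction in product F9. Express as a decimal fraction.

0.346

Overall, product flow = 3809.1 t/h.
protein in = 2100×0.551 + 868.1×0.057 + 841×0.132 = 1317.6 t/h.
protein fraction in F9 = 0.346.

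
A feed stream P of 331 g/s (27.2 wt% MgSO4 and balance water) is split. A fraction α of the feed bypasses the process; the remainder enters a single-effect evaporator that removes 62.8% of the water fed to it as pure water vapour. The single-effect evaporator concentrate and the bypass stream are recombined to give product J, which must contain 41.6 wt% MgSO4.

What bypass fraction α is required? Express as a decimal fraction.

0.243

All 331×0.272 = 90.032 g/s of MgSO4 reaches J, so J = 90.032/0.416 = 216.42 g/s and vapour = 114.58 g/s.
The evaporator receives (1−α)·331 of feed at 0.728 water and removes 0.628 of that water:
0.628×0.728×(1−α)×331 = 114.58
(1−α) = 114.58/151.33 = 0.7571;  α = 0.2429.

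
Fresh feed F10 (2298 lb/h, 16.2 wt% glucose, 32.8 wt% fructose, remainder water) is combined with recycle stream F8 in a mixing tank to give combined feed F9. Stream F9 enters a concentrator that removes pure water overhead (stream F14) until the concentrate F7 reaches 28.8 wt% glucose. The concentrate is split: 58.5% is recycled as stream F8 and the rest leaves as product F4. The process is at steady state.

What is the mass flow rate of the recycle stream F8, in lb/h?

Overall glucose balance (none leaves overhead): glucose in fresh feed = glucose in product, i.e. 2298×0.162 = (1−0.585)·F7·0.288.
F7 = 372.28/(0.288×0.415) = 3114.8 lb/h.
Recycle F8 = 0.585×3114.8 = 1822.1 lb/h.

1822 lb/h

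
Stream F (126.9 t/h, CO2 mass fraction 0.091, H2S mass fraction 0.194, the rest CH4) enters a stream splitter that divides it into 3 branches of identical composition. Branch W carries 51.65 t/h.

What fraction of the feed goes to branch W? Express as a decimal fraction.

Fraction to W = 51.65/126.9 = 0.4070.

0.407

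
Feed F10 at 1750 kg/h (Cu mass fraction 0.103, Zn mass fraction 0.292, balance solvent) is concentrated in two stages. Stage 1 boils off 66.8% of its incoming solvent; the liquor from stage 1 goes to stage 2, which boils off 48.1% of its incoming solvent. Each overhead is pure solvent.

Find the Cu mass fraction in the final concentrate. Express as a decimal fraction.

solvent in feed = 1750×0.605 = 1058.8 kg/h.
After stage 1: solvent left = (1−0.668)×1058.8 = 351.5; stream total = 1042.8 kg/h.
After stage 2: solvent left = (1−0.481)×351.5 = 182.43; final concentrate = 873.68 kg/h.
Cu fraction = 180.25/873.68 = 0.206.

0.206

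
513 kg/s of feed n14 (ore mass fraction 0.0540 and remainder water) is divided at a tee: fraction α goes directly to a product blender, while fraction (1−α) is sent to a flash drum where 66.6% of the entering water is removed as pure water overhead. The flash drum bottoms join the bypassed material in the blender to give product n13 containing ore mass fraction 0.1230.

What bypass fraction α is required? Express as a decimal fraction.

All 513×0.054 = 27.702 kg/s of ore reaches n13, so n13 = 27.702/0.123 = 225.22 kg/s and vapour = 287.78 kg/s.
The evaporator receives (1−α)·513 of feed at 0.946 water and removes 0.666 of that water:
0.666×0.946×(1−α)×513 = 287.78
(1−α) = 287.78/323.21 = 0.8904;  α = 0.1096.

0.110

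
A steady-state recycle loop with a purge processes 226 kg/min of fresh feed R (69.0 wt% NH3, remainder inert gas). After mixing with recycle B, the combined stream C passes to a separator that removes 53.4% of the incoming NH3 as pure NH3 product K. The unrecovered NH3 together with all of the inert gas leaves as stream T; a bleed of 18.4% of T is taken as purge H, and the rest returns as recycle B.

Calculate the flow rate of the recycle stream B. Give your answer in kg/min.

inert gas enters only via R and leaves only via the purge: 226×0.310 = 0.184×(inert gas in T), and the separator passes all inert gas, so inert gas in C = inert gas in T = 380.76 kg/min.
NH3 in C: m_A = 226×0.690 + (1−0.184)·(1−0.534)·m_A, so m_A = 155.94/0.6197 = 251.62 kg/min.
T = (1−0.534)×251.62 + 380.76 = 498.02 kg/min.
Recycle B = (1−0.184)×498.02 = 406.38 kg/min.

406.4 kg/min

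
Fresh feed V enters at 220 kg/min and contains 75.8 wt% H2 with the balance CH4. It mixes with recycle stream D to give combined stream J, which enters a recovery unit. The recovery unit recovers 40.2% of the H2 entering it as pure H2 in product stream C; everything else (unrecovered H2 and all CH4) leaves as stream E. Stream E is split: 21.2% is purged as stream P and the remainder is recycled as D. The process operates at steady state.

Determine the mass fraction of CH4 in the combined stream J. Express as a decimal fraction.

0.443

CH4 enters only via V and leaves only via the purge: 220×0.242 = 0.212×(CH4 in E), and the recovery unit passes all CH4, so CH4 in J = CH4 in E = 251.13 kg/min.
H2 in J: m_A = 220×0.758 + (1−0.212)·(1−0.402)·m_A, so m_A = 166.76/0.5288 = 315.37 kg/min.
J = 315.37 + 251.13 = 566.5 kg/min.
CH4 fraction in J = 251.13/566.5 = 0.443.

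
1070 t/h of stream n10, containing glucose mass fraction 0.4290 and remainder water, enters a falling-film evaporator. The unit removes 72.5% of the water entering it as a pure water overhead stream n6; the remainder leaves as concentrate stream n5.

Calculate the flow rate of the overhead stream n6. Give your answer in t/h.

443 t/h

water entering = 1070×0.571 = 610.97 t/h; overhead removed = 0.725×610.97 = 442.95 t/h.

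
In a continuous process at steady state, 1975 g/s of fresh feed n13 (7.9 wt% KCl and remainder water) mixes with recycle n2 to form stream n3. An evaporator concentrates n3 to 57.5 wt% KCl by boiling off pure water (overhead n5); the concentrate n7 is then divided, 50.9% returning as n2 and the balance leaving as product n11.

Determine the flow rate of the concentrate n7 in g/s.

552.6 g/s

Overall KCl balance (none leaves overhead): KCl in fresh feed = KCl in product, i.e. 1975×0.079 = (1−0.509)·n7·0.575.
n7 = 156.03/(0.575×0.491) = 552.64 g/s.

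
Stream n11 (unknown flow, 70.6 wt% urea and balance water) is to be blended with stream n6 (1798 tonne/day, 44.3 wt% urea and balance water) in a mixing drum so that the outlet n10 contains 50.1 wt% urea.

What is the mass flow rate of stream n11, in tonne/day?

Let n11 be the unknown flow. Total out = 1798 + n11.
urea balance: 796.51 + 0.706·n11 = 0.501·(1798 + n11)
(0.706 − 0.501)·n11 = 0.501×1798 − 796.51 = 104.28
n11 = 104.28 / 0.205 = 508.7 tonne/day

508.7 tonne/day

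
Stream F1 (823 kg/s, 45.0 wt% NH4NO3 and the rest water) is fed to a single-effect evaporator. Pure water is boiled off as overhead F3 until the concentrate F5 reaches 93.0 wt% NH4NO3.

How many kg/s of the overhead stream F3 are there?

NH4NO3 is conserved: 823×0.450 = 370.35 kg/s all reports to the concentrate.
Concentrate = 370.35/(target fraction) = 398.23 kg/s.
Overhead = 823 − 398.23 = 424.77 kg/s.

424.8 kg/s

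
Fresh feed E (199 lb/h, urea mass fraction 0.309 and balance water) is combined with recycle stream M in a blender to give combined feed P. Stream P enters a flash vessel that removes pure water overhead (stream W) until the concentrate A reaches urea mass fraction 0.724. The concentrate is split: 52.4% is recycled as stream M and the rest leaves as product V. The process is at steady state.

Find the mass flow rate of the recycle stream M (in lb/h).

Overall urea balance (none leaves overhead): urea in fresh feed = urea in product, i.e. 199×0.309 = (1−0.524)·A·0.724.
A = 61.491/(0.724×0.476) = 178.43 lb/h.
Recycle M = 0.524×178.43 = 93.497 lb/h.

93.5 lb/h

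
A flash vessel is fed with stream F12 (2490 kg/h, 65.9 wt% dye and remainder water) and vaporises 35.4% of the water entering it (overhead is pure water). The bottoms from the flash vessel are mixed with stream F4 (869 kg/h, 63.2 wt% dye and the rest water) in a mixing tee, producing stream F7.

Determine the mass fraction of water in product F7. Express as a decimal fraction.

0.284

Vapour removed = 0.354×0.341×2490 = 300.58 kg/h; concentrate = 2189.4 kg/h.
water reaching the mixer = 548.51 (from concentrate) + 869×0.368 = 868.3 kg/h.
Product flow = 2189.4 + 869 = 3058.4 kg/h; water fraction = 0.284.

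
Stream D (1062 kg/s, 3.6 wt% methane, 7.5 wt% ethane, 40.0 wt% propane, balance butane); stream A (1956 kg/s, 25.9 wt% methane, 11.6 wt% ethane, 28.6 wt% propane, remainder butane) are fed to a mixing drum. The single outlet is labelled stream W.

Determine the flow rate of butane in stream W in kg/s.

1182 kg/s

butane out = butane in = 1062×0.489 + 1956×0.339 = 1182.4 kg/s.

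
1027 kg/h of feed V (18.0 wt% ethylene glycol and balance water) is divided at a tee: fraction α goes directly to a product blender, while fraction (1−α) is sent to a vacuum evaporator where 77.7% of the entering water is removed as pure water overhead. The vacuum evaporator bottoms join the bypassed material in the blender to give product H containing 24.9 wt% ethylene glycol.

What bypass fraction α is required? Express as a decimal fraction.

0.565

All 1027×0.180 = 184.86 kg/h of ethylene glycol reaches H, so H = 184.86/0.249 = 742.41 kg/h and vapour = 284.59 kg/h.
The evaporator receives (1−α)·1027 of feed at 0.820 water and removes 0.777 of that water:
0.777×0.820×(1−α)×1027 = 284.59
(1−α) = 284.59/654.34 = 0.4349;  α = 0.5651.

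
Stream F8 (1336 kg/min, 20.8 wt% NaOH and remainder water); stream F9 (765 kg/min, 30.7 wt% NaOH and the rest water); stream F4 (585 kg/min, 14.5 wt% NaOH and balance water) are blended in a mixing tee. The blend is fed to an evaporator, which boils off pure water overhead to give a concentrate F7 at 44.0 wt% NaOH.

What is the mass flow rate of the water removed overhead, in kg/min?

NaOH entering = 1336×0.208 + 765×0.307 + 585×0.145 = 597.57 kg/min.
All NaOH reports to F7, so F7 = 597.57/0.440 = 1358.1 kg/min.
Total feed = 2686 kg/min; overhead = 2686 − 1358.1 = 1327.9 kg/min.

1328 kg/min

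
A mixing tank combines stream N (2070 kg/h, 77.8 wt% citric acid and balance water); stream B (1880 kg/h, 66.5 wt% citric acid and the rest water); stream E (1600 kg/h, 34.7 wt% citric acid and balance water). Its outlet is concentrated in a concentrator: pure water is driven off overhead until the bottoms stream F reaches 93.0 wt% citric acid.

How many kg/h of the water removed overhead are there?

1877 kg/h

citric acid entering = 2070×0.778 + 1880×0.665 + 1600×0.347 = 3415.9 kg/h.
All citric acid reports to F, so F = 3415.9/0.930 = 3673 kg/h.
Total feed = 5550 kg/h; overhead = 5550 − 3673 = 1877 kg/h.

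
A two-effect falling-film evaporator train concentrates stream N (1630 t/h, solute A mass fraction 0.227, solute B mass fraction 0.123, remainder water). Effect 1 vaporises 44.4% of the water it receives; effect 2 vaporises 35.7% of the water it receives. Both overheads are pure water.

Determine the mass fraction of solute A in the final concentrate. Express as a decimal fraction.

0.390

water in feed = 1630×0.650 = 1059.5 t/h.
After stage 1: water left = (1−0.444)×1059.5 = 589.08; stream total = 1159.6 t/h.
After stage 2: water left = (1−0.357)×589.08 = 378.78; final concentrate = 949.28 t/h.
solute A fraction = 370.01/949.28 = 0.390.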